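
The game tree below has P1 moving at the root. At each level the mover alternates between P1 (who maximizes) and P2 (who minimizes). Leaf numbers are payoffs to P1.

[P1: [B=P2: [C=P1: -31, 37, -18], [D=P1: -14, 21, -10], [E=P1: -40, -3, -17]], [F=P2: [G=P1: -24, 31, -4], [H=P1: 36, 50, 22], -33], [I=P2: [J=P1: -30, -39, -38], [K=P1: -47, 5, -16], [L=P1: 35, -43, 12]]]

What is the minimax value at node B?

-3

C: max(-31, 37, -18) = 37
D: max(-14, 21, -10) = 21
E: max(-40, -3, -17) = -3
B: min(37, 21, -3) = -3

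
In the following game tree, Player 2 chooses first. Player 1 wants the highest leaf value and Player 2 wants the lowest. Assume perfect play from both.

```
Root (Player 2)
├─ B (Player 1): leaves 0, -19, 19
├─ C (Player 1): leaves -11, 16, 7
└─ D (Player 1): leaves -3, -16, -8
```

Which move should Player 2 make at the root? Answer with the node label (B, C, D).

D

B (Player 1): max(0, -19, 19) = 19
C (Player 1): max(-11, 16, 7) = 16
D (Player 1): max(-3, -16, -8) = -3
Root (Player 2): min(19, 16, -3) = -3
Player 2 picks the child with the lowest value: D (value -3).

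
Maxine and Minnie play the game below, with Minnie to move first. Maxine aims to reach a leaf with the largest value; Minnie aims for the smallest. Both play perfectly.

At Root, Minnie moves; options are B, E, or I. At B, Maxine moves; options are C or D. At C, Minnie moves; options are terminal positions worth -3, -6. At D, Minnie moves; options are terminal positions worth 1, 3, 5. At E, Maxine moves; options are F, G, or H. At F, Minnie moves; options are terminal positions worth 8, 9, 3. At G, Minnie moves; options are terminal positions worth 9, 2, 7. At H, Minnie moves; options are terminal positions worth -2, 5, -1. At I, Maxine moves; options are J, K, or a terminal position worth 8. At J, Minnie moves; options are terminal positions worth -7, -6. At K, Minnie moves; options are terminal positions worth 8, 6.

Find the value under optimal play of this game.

C (Minnie): min(-3, -6) = -6
D (Minnie): min(1, 3, 5) = 1
B (Maxine): max(-6, 1) = 1
F (Minnie): min(8, 9, 3) = 3
G (Minnie): min(9, 2, 7) = 2
H (Minnie): min(-2, 5, -1) = -2
E (Maxine): max(3, 2, -2) = 3
J (Minnie): min(-7, -6) = -7
K (Minnie): min(8, 6) = 6
I (Maxine): max(-7, 6, 8) = 8
Root (Minnie): min(1, 3, 8) = 1

1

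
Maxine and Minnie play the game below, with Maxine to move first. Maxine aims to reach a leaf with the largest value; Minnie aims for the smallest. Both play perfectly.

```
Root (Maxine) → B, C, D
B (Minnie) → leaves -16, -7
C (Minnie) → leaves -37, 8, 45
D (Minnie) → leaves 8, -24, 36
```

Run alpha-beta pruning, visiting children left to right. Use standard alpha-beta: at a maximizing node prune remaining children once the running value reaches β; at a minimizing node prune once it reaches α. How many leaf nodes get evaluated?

B [α=-∞,β=+∞]: v=-16
C [α=-16,β=+∞]: v=-37 after child 1 ≤ α → α-cutoff, skip 2
D [α=-16,β=+∞]: v=-24 after child 2 ≤ α → α-cutoff, skip 1
Root [α=-∞,β=+∞]: v=-16
Leaves evaluated: 5 of 8.

5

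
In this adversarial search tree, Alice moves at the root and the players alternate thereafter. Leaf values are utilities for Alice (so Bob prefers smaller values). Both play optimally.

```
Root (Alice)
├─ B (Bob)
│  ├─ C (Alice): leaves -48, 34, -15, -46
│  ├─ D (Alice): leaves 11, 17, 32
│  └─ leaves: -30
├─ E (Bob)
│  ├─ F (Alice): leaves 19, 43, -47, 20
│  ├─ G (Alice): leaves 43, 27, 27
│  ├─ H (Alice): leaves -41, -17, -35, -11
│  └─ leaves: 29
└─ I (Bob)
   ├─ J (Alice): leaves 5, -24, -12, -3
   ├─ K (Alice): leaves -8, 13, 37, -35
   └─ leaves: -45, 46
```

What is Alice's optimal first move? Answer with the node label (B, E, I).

C (Alice): max(-48, 34, -15, -46) = 34
D (Alice): max(11, 17, 32) = 32
B (Bob): min(34, 32, -30) = -30
F (Alice): max(19, 43, -47, 20) = 43
G (Alice): max(43, 27, 27) = 43
H (Alice): max(-41, -17, -35, -11) = -11
E (Bob): min(43, 43, -11, 29) = -11
J (Alice): max(5, -24, -12, -3) = 5
K (Alice): max(-8, 13, 37, -35) = 37
I (Bob): min(5, 37, -45, 46) = -45
Root (Alice): max(-30, -11, -45) = -11
Alice picks the child with the highest value: E (value -11).

E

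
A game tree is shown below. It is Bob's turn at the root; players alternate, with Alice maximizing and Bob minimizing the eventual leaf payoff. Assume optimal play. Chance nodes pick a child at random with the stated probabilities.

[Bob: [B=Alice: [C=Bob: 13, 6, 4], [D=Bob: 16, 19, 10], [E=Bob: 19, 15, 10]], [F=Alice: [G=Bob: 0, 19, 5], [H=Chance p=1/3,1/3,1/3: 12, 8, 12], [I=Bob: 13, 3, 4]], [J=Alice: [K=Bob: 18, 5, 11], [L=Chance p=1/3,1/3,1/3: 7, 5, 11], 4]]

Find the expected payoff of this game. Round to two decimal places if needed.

C (Bob): min(13, 6, 4) = 4
D (Bob): min(16, 19, 10) = 10
E (Bob): min(19, 15, 10) = 10
B (Alice): max(4, 10, 10) = 10
G (Bob): min(0, 19, 5) = 0
H (Chance): 1/3·12 + 1/3·8 + 1/3·12 = 10.67
I (Bob): min(13, 3, 4) = 3
F (Alice): max(0, 10.67, 3) = 10.67
K (Bob): min(18, 5, 11) = 5
L (Chance): 1/3·7 + 1/3·5 + 1/3·11 = 7.67
J (Alice): max(5, 7.67, 4) = 7.67
Root (Bob): min(10, 10.67, 7.67) = 7.67

7.67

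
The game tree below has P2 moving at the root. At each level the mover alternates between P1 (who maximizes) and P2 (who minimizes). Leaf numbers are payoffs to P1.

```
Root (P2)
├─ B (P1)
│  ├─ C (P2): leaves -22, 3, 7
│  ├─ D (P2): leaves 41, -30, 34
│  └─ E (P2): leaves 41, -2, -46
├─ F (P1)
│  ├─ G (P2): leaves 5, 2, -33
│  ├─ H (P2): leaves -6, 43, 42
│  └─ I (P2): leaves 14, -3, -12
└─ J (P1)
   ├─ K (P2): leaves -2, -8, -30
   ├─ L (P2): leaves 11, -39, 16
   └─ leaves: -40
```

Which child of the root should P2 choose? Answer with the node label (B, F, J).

C (P2): min(-22, 3, 7) = -22
D (P2): min(41, -30, 34) = -30
E (P2): min(41, -2, -46) = -46
B (P1): max(-22, -30, -46) = -22
G (P2): min(5, 2, -33) = -33
H (P2): min(-6, 43, 42) = -6
I (P2): min(14, -3, -12) = -12
F (P1): max(-33, -6, -12) = -6
K (P2): min(-2, -8, -30) = -30
L (P2): min(11, -39, 16) = -39
J (P1): max(-30, -39, -40) = -30
Root (P2): min(-22, -6, -30) = -30
P2 picks the child with the lowest value: J (value -30).

J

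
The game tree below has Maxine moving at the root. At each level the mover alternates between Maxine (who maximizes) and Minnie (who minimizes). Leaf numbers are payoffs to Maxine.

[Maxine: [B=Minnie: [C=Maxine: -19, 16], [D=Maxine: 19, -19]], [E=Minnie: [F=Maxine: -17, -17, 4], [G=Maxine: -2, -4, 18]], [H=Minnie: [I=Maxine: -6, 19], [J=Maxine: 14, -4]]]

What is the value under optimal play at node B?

C: max(-19, 16) = 16
D: max(19, -19) = 19
B: min(16, 19) = 16

16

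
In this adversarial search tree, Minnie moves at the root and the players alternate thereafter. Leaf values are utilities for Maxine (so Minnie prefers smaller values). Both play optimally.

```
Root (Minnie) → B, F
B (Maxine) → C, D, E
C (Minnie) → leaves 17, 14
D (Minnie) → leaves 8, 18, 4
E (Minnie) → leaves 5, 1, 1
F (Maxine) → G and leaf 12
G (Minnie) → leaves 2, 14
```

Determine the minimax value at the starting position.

12

C (Minnie): min(17, 14) = 14
D (Minnie): min(8, 18, 4) = 4
E (Minnie): min(5, 1, 1) = 1
B (Maxine): max(14, 4, 1) = 14
G (Minnie): min(2, 14) = 2
F (Maxine): max(2, 12) = 12
Root (Minnie): min(14, 12) = 12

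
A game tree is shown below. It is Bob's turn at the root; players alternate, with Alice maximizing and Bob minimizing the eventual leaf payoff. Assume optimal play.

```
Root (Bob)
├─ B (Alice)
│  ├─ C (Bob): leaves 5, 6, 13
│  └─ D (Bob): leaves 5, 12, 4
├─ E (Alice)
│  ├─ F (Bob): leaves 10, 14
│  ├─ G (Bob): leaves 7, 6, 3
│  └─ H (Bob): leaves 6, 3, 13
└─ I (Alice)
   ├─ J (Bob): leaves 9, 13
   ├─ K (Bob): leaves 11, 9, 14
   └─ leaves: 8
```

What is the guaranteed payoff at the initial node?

5

C (Bob): min(5, 6, 13) = 5
D (Bob): min(5, 12, 4) = 4
B (Alice): max(5, 4) = 5
F (Bob): min(10, 14) = 10
G (Bob): min(7, 6, 3) = 3
H (Bob): min(6, 3, 13) = 3
E (Alice): max(10, 3, 3) = 10
J (Bob): min(9, 13) = 9
K (Bob): min(11, 9, 14) = 9
I (Alice): max(9, 9, 8) = 9
Root (Bob): min(5, 10, 9) = 5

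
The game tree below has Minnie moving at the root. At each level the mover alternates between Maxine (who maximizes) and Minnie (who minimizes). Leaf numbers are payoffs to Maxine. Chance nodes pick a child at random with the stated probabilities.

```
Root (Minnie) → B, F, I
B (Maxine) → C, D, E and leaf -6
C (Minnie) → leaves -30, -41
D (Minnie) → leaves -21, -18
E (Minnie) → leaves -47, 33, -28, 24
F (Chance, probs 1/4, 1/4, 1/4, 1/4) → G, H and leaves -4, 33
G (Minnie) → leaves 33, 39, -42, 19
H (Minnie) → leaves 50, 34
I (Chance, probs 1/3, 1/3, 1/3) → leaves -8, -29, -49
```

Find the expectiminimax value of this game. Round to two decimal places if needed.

-28.67

C (Minnie): min(-30, -41) = -41
D (Minnie): min(-21, -18) = -21
E (Minnie): min(-47, 33, -28, 24) = -47
B (Maxine): max(-41, -21, -47, -6) = -6
G (Minnie): min(33, 39, -42, 19) = -42
H (Minnie): min(50, 34) = 34
F (Chance): 1/4·-42 + 1/4·34 + 1/4·-4 + 1/4·33 = 5.25
I (Chance): 1/3·-8 + 1/3·-29 + 1/3·-49 = -28.67
Root (Minnie): min(-6, 5.25, -28.67) = -28.67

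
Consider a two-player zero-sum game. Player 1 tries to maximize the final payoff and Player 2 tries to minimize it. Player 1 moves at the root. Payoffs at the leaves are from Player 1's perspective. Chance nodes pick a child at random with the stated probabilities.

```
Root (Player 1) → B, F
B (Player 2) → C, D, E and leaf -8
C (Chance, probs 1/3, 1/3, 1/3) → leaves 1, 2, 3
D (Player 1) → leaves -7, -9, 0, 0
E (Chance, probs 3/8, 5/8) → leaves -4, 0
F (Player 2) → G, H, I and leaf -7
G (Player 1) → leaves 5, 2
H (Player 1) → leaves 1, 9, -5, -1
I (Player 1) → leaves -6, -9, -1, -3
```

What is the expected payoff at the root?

-7

C (Chance): 1/3·1 + 1/3·2 + 1/3·3 = 2
D (Player 1): max(-7, -9, 0, 0) = 0
E (Chance): 3/8·-4 + 5/8·0 = -1.5
B (Player 2): min(2, 0, -1.5, -8) = -8
G (Player 1): max(5, 2) = 5
H (Player 1): max(1, 9, -5, -1) = 9
I (Player 1): max(-6, -9, -1, -3) = -1
F (Player 2): min(5, 9, -1, -7) = -7
Root (Player 1): max(-8, -7) = -7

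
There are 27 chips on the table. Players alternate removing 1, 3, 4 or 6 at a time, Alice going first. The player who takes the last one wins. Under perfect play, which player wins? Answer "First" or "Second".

First

Positions where the player to move wins (W) vs loses (L):
i:   0  1  2  3  4  5  6  7  8  9 10 11 12 13 14 15 16 17 18 19 20 21 22 23 24 25 26 27
     L  W  L  W  W  W  W  L  W  L  W  W  W  W  L  W  L  W  W  W  W  L  W  L  W  W  W  W
Position 27 is W, so the first player wins.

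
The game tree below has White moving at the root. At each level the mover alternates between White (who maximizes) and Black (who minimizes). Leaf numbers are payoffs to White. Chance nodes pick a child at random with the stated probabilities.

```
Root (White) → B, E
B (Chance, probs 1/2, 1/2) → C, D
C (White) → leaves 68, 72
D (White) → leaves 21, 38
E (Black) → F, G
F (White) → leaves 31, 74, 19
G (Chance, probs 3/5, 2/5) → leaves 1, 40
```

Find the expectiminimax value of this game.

55

C (White): max(68, 72) = 72
D (White): max(21, 38) = 38
B (Chance): 1/2·72 + 1/2·38 = 55
F (White): max(31, 74, 19) = 74
G (Chance): 3/5·1 + 2/5·40 = 16.6
E (Black): min(74, 16.6) = 16.6
Root (White): max(55, 16.6) = 55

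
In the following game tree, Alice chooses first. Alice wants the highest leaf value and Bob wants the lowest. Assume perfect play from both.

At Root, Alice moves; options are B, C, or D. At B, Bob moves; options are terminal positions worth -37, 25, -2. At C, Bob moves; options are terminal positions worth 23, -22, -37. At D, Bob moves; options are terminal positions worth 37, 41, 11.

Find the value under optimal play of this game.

B (Bob): min(-37, 25, -2) = -37
C (Bob): min(23, -22, -37) = -37
D (Bob): min(37, 41, 11) = 11
Root (Alice): max(-37, -37, 11) = 11

11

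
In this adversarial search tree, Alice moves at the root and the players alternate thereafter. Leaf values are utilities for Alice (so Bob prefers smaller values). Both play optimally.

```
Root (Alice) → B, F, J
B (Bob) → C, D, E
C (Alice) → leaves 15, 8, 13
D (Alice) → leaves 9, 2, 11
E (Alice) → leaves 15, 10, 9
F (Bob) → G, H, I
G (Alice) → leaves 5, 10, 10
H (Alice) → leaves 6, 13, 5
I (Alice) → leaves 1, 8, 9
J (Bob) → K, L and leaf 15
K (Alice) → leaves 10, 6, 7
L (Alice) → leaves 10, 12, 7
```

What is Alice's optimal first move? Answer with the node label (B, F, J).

C (Alice): max(15, 8, 13) = 15
D (Alice): max(9, 2, 11) = 11
E (Alice): max(15, 10, 9) = 15
B (Bob): min(15, 11, 15) = 11
G (Alice): max(5, 10, 10) = 10
H (Alice): max(6, 13, 5) = 13
I (Alice): max(1, 8, 9) = 9
F (Bob): min(10, 13, 9) = 9
K (Alice): max(10, 6, 7) = 10
L (Alice): max(10, 12, 7) = 12
J (Bob): min(10, 12, 15) = 10
Root (Alice): max(11, 9, 10) = 11
Alice picks the child with the highest value: B (value 11).

B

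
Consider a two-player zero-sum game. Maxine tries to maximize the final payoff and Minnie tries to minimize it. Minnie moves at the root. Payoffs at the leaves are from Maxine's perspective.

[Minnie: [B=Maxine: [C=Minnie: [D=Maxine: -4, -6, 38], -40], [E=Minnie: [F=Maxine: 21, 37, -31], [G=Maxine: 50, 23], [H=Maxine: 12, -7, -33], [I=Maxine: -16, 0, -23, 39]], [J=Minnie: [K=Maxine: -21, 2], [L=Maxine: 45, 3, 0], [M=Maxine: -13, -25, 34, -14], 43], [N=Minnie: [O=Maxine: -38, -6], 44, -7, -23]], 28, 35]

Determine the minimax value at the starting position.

D (Maxine): max(-4, -6, 38) = 38
C (Minnie): min(38, -40) = -40
F (Maxine): max(21, 37, -31) = 37
G (Maxine): max(50, 23) = 50
H (Maxine): max(12, -7, -33) = 12
I (Maxine): max(-16, 0, -23, 39) = 39
E (Minnie): min(37, 50, 12, 39) = 12
K (Maxine): max(-21, 2) = 2
L (Maxine): max(45, 3, 0) = 45
M (Maxine): max(-13, -25, 34, -14) = 34
J (Minnie): min(2, 45, 34, 43) = 2
O (Maxine): max(-38, -6) = -6
N (Minnie): min(-6, 44, -7, -23) = -23
B (Maxine): max(-40, 12, 2, -23) = 12
Root (Minnie): min(12, 28, 35) = 12

12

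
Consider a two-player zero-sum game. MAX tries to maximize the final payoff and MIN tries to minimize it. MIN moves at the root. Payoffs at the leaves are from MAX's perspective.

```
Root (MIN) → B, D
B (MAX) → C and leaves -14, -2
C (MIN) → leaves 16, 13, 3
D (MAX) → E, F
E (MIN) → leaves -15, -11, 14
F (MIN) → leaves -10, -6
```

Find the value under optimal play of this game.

-10

C (MIN): min(16, 13, 3) = 3
B (MAX): max(3, -14, -2) = 3
E (MIN): min(-15, -11, 14) = -15
F (MIN): min(-10, -6) = -10
D (MAX): max(-15, -10) = -10
Root (MIN): min(3, -10) = -10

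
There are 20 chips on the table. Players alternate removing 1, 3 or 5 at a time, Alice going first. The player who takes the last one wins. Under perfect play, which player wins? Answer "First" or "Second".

Compute winning (W) and losing (L) positions by backward induction:
i:   0  1  2  3  4  5  6  7  8  9 10 11 12 13 14 15 16 17 18 19 20
     L  W  L  W  L  W  L  W  L  W  L  W  L  W  L  W  L  W  L  W  L
Position 20 is L, so the second player wins.

Second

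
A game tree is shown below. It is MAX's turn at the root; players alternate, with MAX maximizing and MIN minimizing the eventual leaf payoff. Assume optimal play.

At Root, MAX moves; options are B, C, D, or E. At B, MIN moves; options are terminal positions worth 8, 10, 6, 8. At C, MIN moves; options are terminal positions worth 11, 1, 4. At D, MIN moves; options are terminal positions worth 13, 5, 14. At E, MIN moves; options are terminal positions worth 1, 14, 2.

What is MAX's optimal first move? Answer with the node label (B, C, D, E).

B (MIN): min(8, 10, 6, 8) = 6
C (MIN): min(11, 1, 4) = 1
D (MIN): min(13, 5, 14) = 5
E (MIN): min(1, 14, 2) = 1
Root (MAX): max(6, 1, 5, 1) = 6
MAX picks the child with the highest value: B (value 6).

B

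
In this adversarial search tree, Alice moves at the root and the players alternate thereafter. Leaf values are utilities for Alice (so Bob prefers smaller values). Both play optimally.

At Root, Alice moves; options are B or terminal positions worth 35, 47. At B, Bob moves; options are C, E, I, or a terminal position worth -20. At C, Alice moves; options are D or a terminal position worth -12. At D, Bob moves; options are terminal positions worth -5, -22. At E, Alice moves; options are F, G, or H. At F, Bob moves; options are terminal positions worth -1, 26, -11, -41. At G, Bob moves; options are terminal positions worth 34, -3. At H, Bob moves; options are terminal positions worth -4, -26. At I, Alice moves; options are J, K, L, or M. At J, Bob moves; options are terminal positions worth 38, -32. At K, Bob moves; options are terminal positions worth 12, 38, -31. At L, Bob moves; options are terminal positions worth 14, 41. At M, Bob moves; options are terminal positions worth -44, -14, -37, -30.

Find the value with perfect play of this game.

D (Bob): min(-5, -22) = -22
C (Alice): max(-22, -12) = -12
F (Bob): min(-1, 26, -11, -41) = -41
G (Bob): min(34, -3) = -3
H (Bob): min(-4, -26) = -26
E (Alice): max(-41, -3, -26) = -3
J (Bob): min(38, -32) = -32
K (Bob): min(12, 38, -31) = -31
L (Bob): min(14, 41) = 14
M (Bob): min(-44, -14, -37, -30) = -44
I (Alice): max(-32, -31, 14, -44) = 14
B (Bob): min(-12, -3, 14, -20) = -20
Root (Alice): max(-20, 35, 47) = 47

47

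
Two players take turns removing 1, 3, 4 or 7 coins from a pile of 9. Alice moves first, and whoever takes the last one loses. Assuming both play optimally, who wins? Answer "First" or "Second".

Second

Mark each pile size as W (mover wins) or L (mover loses):
i:   0  1  2  3  4  5  6  7  8  9
     W  L  W  L  W  W  W  W  W  L
Position 9 is L, so the second player wins.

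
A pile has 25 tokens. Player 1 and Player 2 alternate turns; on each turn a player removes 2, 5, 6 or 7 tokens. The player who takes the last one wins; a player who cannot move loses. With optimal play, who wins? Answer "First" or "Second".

i:   0  1  2  3  4  5  6  7  8  9 10 11 12 13 14 15 16 17 18 19 20 21 22 23 24 25
     L  L  W  W  L  W  W  W  W  W  W  W  L  L  W  W  L  W  W  W  W  W  W  W  L  L
Position 25 is L, so the second player wins.

Second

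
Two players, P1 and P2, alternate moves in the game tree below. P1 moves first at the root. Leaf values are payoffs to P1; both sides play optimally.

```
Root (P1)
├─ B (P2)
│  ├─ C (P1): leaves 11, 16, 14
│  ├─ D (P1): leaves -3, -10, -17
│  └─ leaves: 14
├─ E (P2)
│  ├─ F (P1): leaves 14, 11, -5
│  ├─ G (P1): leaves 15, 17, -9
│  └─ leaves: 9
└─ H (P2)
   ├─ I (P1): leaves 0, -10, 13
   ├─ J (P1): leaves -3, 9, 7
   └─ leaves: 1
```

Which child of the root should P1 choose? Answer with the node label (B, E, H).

E

C (P1): max(11, 16, 14) = 16
D (P1): max(-3, -10, -17) = -3
B (P2): min(16, -3, 14) = -3
F (P1): max(14, 11, -5) = 14
G (P1): max(15, 17, -9) = 17
E (P2): min(14, 17, 9) = 9
I (P1): max(0, -10, 13) = 13
J (P1): max(-3, 9, 7) = 9
H (P2): min(13, 9, 1) = 1
Root (P1): max(-3, 9, 1) = 9
P1 picks the child with the highest value: E (value 9).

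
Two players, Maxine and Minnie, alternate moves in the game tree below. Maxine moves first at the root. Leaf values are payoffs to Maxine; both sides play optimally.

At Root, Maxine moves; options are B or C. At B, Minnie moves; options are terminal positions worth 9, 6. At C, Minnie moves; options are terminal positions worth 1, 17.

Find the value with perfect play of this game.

B (Minnie): min(9, 6) = 6
C (Minnie): min(1, 17) = 1
Root (Maxine): max(6, 1) = 6

6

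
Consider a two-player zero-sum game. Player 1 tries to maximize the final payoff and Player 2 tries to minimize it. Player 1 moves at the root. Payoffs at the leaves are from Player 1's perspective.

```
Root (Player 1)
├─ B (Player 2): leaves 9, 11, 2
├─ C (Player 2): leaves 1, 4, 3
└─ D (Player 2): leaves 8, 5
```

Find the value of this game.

5

B (Player 2): min(9, 11, 2) = 2
C (Player 2): min(1, 4, 3) = 1
D (Player 2): min(8, 5) = 5
Root (Player 1): max(2, 1, 5) = 5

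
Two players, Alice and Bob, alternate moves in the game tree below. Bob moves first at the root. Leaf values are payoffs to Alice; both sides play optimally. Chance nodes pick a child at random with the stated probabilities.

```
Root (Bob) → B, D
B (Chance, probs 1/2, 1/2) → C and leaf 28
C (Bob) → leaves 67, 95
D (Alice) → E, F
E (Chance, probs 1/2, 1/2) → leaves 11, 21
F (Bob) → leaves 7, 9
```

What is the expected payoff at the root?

C (Bob): min(67, 95) = 67
B (Chance): 1/2·67 + 1/2·28 = 47.5
E (Chance): 1/2·11 + 1/2·21 = 16
F (Bob): min(7, 9) = 7
D (Alice): max(16, 7) = 16
Root (Bob): min(47.5, 16) = 16

16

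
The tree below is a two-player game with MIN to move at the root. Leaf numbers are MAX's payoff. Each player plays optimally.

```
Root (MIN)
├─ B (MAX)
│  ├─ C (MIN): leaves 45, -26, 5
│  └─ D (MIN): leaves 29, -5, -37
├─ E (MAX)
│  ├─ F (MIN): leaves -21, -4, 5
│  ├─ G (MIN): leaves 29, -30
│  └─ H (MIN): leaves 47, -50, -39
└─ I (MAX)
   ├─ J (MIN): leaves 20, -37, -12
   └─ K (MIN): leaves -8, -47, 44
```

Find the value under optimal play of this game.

C (MIN): min(45, -26, 5) = -26
D (MIN): min(29, -5, -37) = -37
B (MAX): max(-26, -37) = -26
F (MIN): min(-21, -4, 5) = -21
G (MIN): min(29, -30) = -30
H (MIN): min(47, -50, -39) = -50
E (MAX): max(-21, -30, -50) = -21
J (MIN): min(20, -37, -12) = -37
K (MIN): min(-8, -47, 44) = -47
I (MAX): max(-37, -47) = -37
Root (MIN): min(-26, -21, -37) = -37

-37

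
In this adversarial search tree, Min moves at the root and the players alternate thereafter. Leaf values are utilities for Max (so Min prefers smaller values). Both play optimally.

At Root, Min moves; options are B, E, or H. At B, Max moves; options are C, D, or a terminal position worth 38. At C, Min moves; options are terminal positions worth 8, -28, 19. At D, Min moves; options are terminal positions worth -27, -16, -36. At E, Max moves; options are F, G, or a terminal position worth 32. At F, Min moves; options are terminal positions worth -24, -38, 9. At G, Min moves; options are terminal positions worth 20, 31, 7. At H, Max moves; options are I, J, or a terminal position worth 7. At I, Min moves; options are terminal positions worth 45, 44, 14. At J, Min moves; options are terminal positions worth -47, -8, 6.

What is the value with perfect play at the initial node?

C (Min): min(8, -28, 19) = -28
D (Min): min(-27, -16, -36) = -36
B (Max): max(-28, -36, 38) = 38
F (Min): min(-24, -38, 9) = -38
G (Min): min(20, 31, 7) = 7
E (Max): max(-38, 7, 32) = 32
I (Min): min(45, 44, 14) = 14
J (Min): min(-47, -8, 6) = -47
H (Max): max(14, -47, 7) = 14
Root (Min): min(38, 32, 14) = 14

14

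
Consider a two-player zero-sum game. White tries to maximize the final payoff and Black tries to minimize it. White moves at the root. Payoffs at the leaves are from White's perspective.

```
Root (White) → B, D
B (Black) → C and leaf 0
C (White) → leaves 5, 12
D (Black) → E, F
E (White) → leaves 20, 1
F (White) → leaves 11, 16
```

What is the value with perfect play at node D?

E: max(20, 1) = 20
F: max(11, 16) = 16
D: min(20, 16) = 16

16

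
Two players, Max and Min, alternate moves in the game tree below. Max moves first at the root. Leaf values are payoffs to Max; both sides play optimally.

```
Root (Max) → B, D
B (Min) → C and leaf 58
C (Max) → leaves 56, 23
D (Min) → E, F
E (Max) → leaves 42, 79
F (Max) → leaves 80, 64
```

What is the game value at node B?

C: max(56, 23) = 56
B: min(56, 58) = 56

56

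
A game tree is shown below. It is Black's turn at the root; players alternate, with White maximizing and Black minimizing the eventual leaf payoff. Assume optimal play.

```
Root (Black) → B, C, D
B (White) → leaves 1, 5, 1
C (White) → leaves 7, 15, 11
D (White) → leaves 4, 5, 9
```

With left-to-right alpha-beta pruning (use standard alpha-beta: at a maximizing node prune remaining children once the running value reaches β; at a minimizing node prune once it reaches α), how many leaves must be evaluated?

6

B [α=-∞,β=+∞]: v=5
C [α=-∞,β=5]: v=7 after child 1 ≥ β → β-cutoff, skip 2
D [α=-∞,β=5]: v=5 after child 2 ≥ β → β-cutoff, skip 1
Root [α=-∞,β=+∞]: v=5
Leaves evaluated: 6 of 9.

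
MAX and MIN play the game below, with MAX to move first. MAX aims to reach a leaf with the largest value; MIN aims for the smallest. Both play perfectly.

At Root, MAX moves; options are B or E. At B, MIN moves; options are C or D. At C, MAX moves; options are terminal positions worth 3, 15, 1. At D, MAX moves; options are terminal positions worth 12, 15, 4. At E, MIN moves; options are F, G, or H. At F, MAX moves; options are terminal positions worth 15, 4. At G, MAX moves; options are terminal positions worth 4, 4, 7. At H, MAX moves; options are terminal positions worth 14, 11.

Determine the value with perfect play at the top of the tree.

15

C (MAX): max(3, 15, 1) = 15
D (MAX): max(12, 15, 4) = 15
B (MIN): min(15, 15) = 15
F (MAX): max(15, 4) = 15
G (MAX): max(4, 4, 7) = 7
H (MAX): max(14, 11) = 14
E (MIN): min(15, 7, 14) = 7
Root (MAX): max(15, 7) = 15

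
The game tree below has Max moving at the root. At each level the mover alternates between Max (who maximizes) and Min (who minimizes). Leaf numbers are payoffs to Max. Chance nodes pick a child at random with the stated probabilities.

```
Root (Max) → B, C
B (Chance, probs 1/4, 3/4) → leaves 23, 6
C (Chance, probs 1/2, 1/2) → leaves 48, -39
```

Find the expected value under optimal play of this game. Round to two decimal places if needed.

10.25

B (Chance): 1/4·23 + 3/4·6 = 10.25
C (Chance): 1/2·48 + 1/2·-39 = 4.5
Root (Max): max(10.25, 4.5) = 10.25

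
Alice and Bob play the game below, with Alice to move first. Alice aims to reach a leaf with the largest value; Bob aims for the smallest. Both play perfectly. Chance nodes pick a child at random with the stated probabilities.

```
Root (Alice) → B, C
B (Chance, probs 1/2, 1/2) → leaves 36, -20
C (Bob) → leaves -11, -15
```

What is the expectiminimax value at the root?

8

B (Chance): 1/2·36 + 1/2·-20 = 8
C (Bob): min(-11, -15) = -15
Root (Alice): max(8, -15) = 8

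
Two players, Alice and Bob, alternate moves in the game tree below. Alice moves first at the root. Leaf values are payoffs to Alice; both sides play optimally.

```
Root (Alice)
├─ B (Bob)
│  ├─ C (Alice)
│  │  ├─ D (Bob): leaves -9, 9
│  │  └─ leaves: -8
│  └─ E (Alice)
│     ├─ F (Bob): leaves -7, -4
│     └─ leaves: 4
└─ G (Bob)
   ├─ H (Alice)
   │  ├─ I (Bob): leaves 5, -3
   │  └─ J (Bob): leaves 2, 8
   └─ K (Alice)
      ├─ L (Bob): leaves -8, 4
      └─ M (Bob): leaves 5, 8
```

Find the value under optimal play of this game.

2

D (Bob): min(-9, 9) = -9
C (Alice): max(-9, -8) = -8
F (Bob): min(-7, -4) = -7
E (Alice): max(-7, 4) = 4
B (Bob): min(-8, 4) = -8
I (Bob): min(5, -3) = -3
J (Bob): min(2, 8) = 2
H (Alice): max(-3, 2) = 2
L (Bob): min(-8, 4) = -8
M (Bob): min(5, 8) = 5
K (Alice): max(-8, 5) = 5
G (Bob): min(2, 5) = 2
Root (Alice): max(-8, 2) = 2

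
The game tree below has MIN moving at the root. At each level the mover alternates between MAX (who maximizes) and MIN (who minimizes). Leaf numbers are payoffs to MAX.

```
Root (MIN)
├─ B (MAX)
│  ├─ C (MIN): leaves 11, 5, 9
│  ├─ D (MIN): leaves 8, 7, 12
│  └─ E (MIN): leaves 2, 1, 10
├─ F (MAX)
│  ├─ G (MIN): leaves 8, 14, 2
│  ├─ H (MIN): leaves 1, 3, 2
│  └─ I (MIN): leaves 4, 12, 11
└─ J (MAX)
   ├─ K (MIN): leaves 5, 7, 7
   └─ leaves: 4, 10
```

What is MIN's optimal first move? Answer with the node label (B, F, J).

F

C (MIN): min(11, 5, 9) = 5
D (MIN): min(8, 7, 12) = 7
E (MIN): min(2, 1, 10) = 1
B (MAX): max(5, 7, 1) = 7
G (MIN): min(8, 14, 2) = 2
H (MIN): min(1, 3, 2) = 1
I (MIN): min(4, 12, 11) = 4
F (MAX): max(2, 1, 4) = 4
K (MIN): min(5, 7, 7) = 5
J (MAX): max(5, 4, 10) = 10
Root (MIN): min(7, 4, 10) = 4
MIN picks the child with the lowest value: F (value 4).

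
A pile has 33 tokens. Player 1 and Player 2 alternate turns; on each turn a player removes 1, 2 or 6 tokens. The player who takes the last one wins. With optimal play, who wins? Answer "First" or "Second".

First

Positions where the player to move wins (W) vs loses (L):
i:   0  1  2  3  4  5  6  7  8  9 10 11 12 13 14 15 16 17 18 19 20 21 22 23 24 25 26 27 28 29 30 31 32 33
     L  W  W  L  W  W  W  L  W  W  L  W  W  W  L  W  W  L  W  W  W  L  W  W  L  W  W  W  L  W  W  L  W  W
Position 33 is W, so the first player wins.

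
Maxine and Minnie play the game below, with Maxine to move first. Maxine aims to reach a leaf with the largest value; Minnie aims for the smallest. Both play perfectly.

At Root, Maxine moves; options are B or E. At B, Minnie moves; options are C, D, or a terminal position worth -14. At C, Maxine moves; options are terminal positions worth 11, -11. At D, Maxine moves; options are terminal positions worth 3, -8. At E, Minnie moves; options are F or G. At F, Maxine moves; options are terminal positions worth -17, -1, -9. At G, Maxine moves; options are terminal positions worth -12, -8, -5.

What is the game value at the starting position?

C (Maxine): max(11, -11) = 11
D (Maxine): max(3, -8) = 3
B (Minnie): min(11, 3, -14) = -14
F (Maxine): max(-17, -1, -9) = -1
G (Maxine): max(-12, -8, -5) = -5
E (Minnie): min(-1, -5) = -5
Root (Maxine): max(-14, -5) = -5

-5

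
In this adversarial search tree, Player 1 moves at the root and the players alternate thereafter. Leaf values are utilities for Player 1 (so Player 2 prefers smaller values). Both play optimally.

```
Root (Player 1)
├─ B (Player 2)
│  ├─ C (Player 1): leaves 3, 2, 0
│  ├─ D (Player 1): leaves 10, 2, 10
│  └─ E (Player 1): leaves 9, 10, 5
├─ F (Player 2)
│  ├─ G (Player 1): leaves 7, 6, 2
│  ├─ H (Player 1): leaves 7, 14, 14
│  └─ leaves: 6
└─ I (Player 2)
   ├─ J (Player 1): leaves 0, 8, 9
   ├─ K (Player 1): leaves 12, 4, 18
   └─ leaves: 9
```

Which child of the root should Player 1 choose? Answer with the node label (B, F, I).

I

C (Player 1): max(3, 2, 0) = 3
D (Player 1): max(10, 2, 10) = 10
E (Player 1): max(9, 10, 5) = 10
B (Player 2): min(3, 10, 10) = 3
G (Player 1): max(7, 6, 2) = 7
H (Player 1): max(7, 14, 14) = 14
F (Player 2): min(7, 14, 6) = 6
J (Player 1): max(0, 8, 9) = 9
K (Player 1): max(12, 4, 18) = 18
I (Player 2): min(9, 18, 9) = 9
Root (Player 1): max(3, 6, 9) = 9
Player 1 picks the child with the highest value: I (value 9).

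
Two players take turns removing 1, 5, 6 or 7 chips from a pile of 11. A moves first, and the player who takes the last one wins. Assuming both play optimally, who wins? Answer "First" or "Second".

First

i:   0  1  2  3  4  5  6  7  8  9 10 11
     L  W  L  W  L  W  W  W  W  W  W  W
Position 11 is W, so the first player wins.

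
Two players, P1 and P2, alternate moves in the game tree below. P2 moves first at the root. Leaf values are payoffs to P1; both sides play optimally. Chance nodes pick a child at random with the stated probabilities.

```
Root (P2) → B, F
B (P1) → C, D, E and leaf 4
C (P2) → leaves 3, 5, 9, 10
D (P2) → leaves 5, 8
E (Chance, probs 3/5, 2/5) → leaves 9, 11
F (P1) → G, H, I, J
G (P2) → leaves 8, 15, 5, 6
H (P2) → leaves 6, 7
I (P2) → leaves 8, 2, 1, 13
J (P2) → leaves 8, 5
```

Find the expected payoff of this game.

6

C (P2): min(3, 5, 9, 10) = 3
D (P2): min(5, 8) = 5
E (Chance): 3/5·9 + 2/5·11 = 9.8
B (P1): max(3, 5, 9.8, 4) = 9.8
G (P2): min(8, 15, 5, 6) = 5
H (P2): min(6, 7) = 6
I (P2): min(8, 2, 1, 13) = 1
J (P2): min(8, 5) = 5
F (P1): max(5, 6, 1, 5) = 6
Root (P2): min(9.8, 6) = 6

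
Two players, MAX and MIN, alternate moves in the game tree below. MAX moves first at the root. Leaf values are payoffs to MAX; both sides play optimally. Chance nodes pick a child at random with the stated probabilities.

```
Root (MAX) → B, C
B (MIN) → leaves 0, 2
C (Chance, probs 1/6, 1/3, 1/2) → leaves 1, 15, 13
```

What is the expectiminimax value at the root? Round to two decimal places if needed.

11.67

B (MIN): min(0, 2) = 0
C (Chance): 1/6·1 + 1/3·15 + 1/2·13 = 11.67
Root (MAX): max(0, 11.67) = 11.67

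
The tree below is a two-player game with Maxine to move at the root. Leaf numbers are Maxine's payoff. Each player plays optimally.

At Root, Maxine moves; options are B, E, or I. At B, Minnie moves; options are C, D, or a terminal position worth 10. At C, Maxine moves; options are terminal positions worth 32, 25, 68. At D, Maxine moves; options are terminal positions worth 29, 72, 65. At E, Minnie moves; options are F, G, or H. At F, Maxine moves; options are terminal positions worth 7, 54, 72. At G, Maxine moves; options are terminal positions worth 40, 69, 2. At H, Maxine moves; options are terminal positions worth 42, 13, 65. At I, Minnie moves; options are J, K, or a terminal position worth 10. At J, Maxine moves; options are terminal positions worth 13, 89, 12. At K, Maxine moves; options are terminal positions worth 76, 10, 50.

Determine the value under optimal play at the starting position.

C (Maxine): max(32, 25, 68) = 68
D (Maxine): max(29, 72, 65) = 72
B (Minnie): min(68, 72, 10) = 10
F (Maxine): max(7, 54, 72) = 72
G (Maxine): max(40, 69, 2) = 69
H (Maxine): max(42, 13, 65) = 65
E (Minnie): min(72, 69, 65) = 65
J (Maxine): max(13, 89, 12) = 89
K (Maxine): max(76, 10, 50) = 76
I (Minnie): min(89, 76, 10) = 10
Root (Maxine): max(10, 65, 10) = 65

65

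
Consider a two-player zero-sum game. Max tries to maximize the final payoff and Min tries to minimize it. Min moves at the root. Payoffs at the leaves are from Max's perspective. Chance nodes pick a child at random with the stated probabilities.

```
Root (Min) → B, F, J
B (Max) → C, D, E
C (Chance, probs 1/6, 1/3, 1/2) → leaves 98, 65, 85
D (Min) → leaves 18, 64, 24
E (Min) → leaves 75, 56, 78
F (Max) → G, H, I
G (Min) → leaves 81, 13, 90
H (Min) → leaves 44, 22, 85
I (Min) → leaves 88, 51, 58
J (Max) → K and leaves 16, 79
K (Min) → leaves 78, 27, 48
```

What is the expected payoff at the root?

C (Chance): 1/6·98 + 1/3·65 + 1/2·85 = 80.5
D (Min): min(18, 64, 24) = 18
E (Min): min(75, 56, 78) = 56
B (Max): max(80.5, 18, 56) = 80.5
G (Min): min(81, 13, 90) = 13
H (Min): min(44, 22, 85) = 22
I (Min): min(88, 51, 58) = 51
F (Max): max(13, 22, 51) = 51
K (Min): min(78, 27, 48) = 27
J (Max): max(27, 16, 79) = 79
Root (Min): min(80.5, 51, 79) = 51

51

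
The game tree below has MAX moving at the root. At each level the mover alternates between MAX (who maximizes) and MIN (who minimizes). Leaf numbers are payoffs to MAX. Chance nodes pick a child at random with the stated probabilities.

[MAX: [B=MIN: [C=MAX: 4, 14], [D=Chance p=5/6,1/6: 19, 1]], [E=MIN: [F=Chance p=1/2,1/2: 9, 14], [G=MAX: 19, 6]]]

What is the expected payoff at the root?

C (MAX): max(4, 14) = 14
D (Chance): 5/6·19 + 1/6·1 = 16
B (MIN): min(14, 16) = 14
F (Chance): 1/2·9 + 1/2·14 = 11.5
G (MAX): max(19, 6) = 19
E (MIN): min(11.5, 19) = 11.5
Root (MAX): max(14, 11.5) = 14

14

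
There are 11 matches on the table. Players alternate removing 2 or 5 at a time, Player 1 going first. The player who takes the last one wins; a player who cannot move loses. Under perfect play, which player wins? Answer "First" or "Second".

Second

W/L table (W = player to move can force a win):
i:   0  1  2  3  4  5  6  7  8  9 10 11
     L  L  W  W  L  W  W  L  L  W  W  L
Position 11 is L, so the second player wins.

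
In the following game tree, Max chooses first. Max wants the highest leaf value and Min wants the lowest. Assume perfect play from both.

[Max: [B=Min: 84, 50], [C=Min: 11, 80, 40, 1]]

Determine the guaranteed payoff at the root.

B (Min): min(84, 50) = 50
C (Min): min(11, 80, 40, 1) = 1
Root (Max): max(50, 1) = 50

50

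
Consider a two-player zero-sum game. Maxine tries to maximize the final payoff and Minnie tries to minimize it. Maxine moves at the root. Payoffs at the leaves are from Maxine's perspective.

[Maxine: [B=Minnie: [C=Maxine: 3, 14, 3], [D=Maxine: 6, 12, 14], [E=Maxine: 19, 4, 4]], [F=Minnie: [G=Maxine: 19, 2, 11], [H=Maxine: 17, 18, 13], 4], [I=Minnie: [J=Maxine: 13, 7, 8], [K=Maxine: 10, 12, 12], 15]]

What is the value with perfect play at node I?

J: max(13, 7, 8) = 13
K: max(10, 12, 12) = 12
I: min(13, 12, 15) = 12

12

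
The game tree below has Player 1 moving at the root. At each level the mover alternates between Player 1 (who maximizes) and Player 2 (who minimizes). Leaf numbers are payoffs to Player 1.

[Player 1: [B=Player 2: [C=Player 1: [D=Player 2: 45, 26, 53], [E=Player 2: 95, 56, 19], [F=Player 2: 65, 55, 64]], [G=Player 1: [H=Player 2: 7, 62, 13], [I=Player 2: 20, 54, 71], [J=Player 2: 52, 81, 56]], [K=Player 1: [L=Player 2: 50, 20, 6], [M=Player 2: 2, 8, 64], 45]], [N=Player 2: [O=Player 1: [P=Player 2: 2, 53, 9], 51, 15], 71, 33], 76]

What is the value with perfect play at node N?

P: min(2, 53, 9) = 2
O: max(2, 51, 15) = 51
N: min(51, 71, 33) = 33

33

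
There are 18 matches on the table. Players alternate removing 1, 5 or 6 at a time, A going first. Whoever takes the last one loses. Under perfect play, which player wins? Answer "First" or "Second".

First

i:   0  1  2  3  4  5  6  7  8  9 10 11 12 13 14 15 16 17 18
     W  L  W  L  W  L  W  W  W  W  W  W  L  W  L  W  L  W  W
Position 18 is W, so the first player wins.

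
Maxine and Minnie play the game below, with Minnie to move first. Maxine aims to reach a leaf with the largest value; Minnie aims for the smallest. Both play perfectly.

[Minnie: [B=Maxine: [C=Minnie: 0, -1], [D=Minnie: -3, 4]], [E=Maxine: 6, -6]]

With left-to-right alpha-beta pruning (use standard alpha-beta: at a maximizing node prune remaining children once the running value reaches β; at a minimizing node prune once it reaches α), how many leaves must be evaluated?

C [α=-∞,β=+∞]: v=-1
D [α=-1,β=+∞]: v=-3 after child 1 ≤ α → α-cutoff, skip 1
B [α=-∞,β=+∞]: v=-1
E [α=-∞,β=-1]: v=6 after child 1 ≥ β → β-cutoff, skip 1
Root [α=-∞,β=+∞]: v=-1
Leaves evaluated: 4 of 6.

4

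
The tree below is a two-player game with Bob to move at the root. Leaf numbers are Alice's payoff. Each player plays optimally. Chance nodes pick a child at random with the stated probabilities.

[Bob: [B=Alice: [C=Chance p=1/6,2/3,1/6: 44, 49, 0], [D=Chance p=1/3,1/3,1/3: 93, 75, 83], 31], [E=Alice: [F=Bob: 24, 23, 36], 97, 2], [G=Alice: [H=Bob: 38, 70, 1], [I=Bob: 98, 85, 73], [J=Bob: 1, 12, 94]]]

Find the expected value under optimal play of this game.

C (Chance): 1/6·44 + 2/3·49 + 1/6·0 = 40
D (Chance): 1/3·93 + 1/3·75 + 1/3·83 = 83.67
B (Alice): max(40, 83.67, 31) = 83.67
F (Bob): min(24, 23, 36) = 23
E (Alice): max(23, 97, 2) = 97
H (Bob): min(38, 70, 1) = 1
I (Bob): min(98, 85, 73) = 73
J (Bob): min(1, 12, 94) = 1
G (Alice): max(1, 73, 1) = 73
Root (Bob): min(83.67, 97, 73) = 73

73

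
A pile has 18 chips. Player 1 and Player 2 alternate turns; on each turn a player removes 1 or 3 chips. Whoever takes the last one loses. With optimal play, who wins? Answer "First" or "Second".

First

Positions where the player to move wins (W) vs loses (L):
i:   0  1  2  3  4  5  6  7  8  9 10 11 12 13 14 15 16 17 18
     W  L  W  L  W  L  W  L  W  L  W  L  W  L  W  L  W  L  W
Position 18 is W, so the first player wins.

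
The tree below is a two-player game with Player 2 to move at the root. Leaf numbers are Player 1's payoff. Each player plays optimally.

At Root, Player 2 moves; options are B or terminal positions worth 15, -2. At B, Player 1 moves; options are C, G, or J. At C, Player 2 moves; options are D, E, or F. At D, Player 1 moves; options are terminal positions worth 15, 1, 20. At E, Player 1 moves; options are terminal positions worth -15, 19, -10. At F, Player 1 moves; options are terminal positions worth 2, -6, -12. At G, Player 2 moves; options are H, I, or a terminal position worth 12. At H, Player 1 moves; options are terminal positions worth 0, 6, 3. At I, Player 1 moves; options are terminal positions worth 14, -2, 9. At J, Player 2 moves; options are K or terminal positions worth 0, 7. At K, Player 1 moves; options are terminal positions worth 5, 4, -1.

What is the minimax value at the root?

D (Player 1): max(15, 1, 20) = 20
E (Player 1): max(-15, 19, -10) = 19
F (Player 1): max(2, -6, -12) = 2
C (Player 2): min(20, 19, 2) = 2
H (Player 1): max(0, 6, 3) = 6
I (Player 1): max(14, -2, 9) = 14
G (Player 2): min(6, 14, 12) = 6
K (Player 1): max(5, 4, -1) = 5
J (Player 2): min(5, 0, 7) = 0
B (Player 1): max(2, 6, 0) = 6
Root (Player 2): min(6, 15, -2) = -2

-2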